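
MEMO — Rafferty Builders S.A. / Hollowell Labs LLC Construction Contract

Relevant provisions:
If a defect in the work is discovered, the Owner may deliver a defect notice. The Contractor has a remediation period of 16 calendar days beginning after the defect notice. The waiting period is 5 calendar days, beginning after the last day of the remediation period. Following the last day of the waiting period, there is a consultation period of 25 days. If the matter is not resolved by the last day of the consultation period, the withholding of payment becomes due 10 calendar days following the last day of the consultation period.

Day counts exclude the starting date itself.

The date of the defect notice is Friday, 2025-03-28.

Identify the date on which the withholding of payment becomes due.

Adding 16 calendar days to 2025-03-28 gives 2025-04-13, which is the last day of the remediation period.
The last day of the waiting period: 5 calendar days after 2025-04-13 is 2025-04-18.
The last day of the consultation period: 2025-04-18 + 25 days = 2025-05-13.
The date on which the withholding of payment becomes due: 10 calendar days after 2025-05-13 is 2025-05-23.

2025-05-23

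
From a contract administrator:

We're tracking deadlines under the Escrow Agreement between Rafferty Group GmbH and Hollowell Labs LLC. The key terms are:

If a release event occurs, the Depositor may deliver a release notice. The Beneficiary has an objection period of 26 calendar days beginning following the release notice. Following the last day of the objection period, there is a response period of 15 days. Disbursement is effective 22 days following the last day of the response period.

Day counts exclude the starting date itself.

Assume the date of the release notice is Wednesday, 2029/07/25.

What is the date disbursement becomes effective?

2029/09/26

The last day of the objection period: 26 calendar days after 2029/07/25 is 2029/08/20.
The last day of the response period: 15 calendar days after 2029/08/20 is 2029/09/04.
The date disbursement becomes effective: 2029/09/04 + 22 days = 2029/09/26.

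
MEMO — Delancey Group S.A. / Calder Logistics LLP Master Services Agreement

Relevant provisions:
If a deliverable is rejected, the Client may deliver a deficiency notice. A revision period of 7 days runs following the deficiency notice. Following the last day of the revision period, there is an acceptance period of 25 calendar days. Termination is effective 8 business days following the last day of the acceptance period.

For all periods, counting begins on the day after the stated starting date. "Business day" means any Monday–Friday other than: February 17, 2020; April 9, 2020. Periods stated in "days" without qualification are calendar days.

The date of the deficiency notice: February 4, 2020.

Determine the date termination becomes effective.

The last day of the revision period: February 4, 2020 + 7 days = February 11, 2020.
Adding 25 calendar days to February 11, 2020 gives March 7, 2020, which is the last day of the acceptance period.
The date termination becomes effective: 8 business days after Saturday, March 7, 2020, skipping weekends — Mar 9, Mar 10, Mar 11, Mar 12, Mar 13, Mar 16, Mar 17, Mar 18 — lands on Wednesday, March 18, 2020.

March 18, 2020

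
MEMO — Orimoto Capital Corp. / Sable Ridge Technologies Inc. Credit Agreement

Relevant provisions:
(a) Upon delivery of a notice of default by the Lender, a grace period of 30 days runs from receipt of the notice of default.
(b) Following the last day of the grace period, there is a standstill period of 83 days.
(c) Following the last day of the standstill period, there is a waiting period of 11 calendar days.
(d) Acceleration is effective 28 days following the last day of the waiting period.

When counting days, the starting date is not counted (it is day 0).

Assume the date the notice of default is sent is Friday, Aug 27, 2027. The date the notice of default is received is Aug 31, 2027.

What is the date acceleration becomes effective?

Jan 30, 2028

The last day of the grace period: Aug 31, 2027 + 30 days = Sep 30, 2027.
The last day of the standstill period: 83 calendar days after Sep 30, 2027 is Dec 22, 2027.
Adding 11 calendar days to Dec 22, 2027 gives Jan 2, 2028, which is the last day of the waiting period.
The date acceleration becomes effective: 28 calendar days after Jan 2, 2028 is Jan 30, 2028.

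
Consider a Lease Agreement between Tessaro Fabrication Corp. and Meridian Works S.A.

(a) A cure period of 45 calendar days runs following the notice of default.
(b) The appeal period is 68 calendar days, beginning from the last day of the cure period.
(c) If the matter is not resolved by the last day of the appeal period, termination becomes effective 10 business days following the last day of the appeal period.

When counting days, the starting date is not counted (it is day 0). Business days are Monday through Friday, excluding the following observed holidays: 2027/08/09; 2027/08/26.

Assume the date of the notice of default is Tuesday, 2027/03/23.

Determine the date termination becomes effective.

Adding 45 calendar days to 2027/03/23 gives 2027/05/07, which is the last day of the cure period.
The last day of the appeal period: 68 calendar days after 2027/05/07 is 2027/07/14.
The date termination becomes effective: 10 business days after Wednesday, 2027/07/14, skipping weekends — Jul 15, Jul 16, Jul 19, Jul 20, Jul 21, Jul 22, Jul 23, Jul 26, Jul 27, Jul 28 — lands on Wednesday, 2027/07/28.

2027/07/28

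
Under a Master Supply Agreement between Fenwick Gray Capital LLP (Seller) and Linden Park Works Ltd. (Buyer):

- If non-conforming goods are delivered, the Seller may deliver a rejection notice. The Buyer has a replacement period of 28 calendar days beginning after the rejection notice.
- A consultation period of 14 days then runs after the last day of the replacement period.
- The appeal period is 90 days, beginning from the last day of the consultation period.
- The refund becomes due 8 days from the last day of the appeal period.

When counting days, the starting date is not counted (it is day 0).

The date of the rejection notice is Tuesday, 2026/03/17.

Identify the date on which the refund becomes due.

2026/08/04

The last day of the replacement period: 28 calendar days after 2026/03/17 is 2026/04/14.
The last day of the consultation period: 14 calendar days after 2026/04/14 is 2026/04/28.
Adding 90 calendar days to 2026/04/28 gives 2026/07/27, which is the last day of the appeal period.
The date on which the refund becomes due: 2026/07/27 + 8 days = 2026/08/04.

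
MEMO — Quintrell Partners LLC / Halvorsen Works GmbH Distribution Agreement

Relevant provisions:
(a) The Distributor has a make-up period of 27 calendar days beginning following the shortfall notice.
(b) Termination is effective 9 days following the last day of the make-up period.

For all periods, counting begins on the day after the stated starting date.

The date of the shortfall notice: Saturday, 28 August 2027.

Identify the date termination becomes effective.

The last day of the make-up period: 28 August 2027 + 27 days = 24 September 2027.
Adding 9 calendar days to 24 September 2027 gives 3 October 2027, which is the date termination becomes effective.

3 October 2027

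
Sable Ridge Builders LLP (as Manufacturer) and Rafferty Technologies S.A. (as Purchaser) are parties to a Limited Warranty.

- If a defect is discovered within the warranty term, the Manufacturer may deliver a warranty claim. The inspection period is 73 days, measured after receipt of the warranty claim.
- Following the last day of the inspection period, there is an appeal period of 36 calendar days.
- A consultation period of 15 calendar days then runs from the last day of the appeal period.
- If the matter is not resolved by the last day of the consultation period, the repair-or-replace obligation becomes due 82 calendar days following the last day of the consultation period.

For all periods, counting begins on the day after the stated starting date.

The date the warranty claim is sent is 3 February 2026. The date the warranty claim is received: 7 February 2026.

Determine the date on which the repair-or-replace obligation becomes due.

The last day of the inspection period: 73 calendar days after 7 February 2026 is 21 April 2026.
Adding 36 calendar days to 21 April 2026 gives 27 May 2026, which is the last day of the appeal period.
The last day of the consultation period: 15 calendar days after 27 May 2026 is 11 June 2026.
Adding 82 calendar days to 11 June 2026 gives 1 September 2026, which is the date on which the repair-or-replace obligation becomes due.

1 September 2026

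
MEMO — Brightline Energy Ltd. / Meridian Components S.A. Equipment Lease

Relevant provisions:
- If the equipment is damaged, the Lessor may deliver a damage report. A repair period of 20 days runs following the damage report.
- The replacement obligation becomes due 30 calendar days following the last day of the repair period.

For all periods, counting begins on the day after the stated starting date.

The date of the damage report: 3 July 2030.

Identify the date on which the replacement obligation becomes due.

The last day of the repair period: 20 calendar days after 3 July 2030 is 23 July 2030.
The date on which the replacement obligation becomes due: 23 July 2030 + 30 days = 22 August 2030.

22 August 2030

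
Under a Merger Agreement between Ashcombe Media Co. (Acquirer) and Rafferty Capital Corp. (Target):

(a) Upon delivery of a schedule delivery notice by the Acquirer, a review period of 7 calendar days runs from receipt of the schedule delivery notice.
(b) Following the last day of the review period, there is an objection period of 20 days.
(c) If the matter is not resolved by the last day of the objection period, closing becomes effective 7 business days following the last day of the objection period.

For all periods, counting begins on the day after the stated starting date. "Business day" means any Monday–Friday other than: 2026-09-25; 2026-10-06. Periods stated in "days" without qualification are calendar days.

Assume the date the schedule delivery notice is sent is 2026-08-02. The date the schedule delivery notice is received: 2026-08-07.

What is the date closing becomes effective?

The last day of the review period: 2026-08-07 + 7 days = 2026-08-14.
Adding 20 calendar days to 2026-08-14 gives 2026-09-03, which is the last day of the objection period.
From Thursday, 2026-09-03, 7 business days (Sep 4, Sep 7, Sep 8, Sep 9, Sep 10, Sep 11, Sep 14, skipping weekends) brings us to Monday, 2026-09-14, which is the date closing becomes effective.

2026-09-14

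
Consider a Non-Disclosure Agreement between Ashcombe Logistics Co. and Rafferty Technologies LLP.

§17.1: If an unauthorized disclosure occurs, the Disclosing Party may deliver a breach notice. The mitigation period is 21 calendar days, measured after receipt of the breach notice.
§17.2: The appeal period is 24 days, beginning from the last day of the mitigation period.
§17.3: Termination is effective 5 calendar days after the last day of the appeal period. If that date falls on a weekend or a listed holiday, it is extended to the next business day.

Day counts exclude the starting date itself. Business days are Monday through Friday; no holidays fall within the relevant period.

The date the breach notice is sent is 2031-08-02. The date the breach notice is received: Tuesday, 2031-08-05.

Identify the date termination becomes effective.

Adding 21 calendar days to 2031-08-05 gives 2031-08-26, which is the last day of the mitigation period.
The last day of the appeal period: 2031-08-26 + 24 days = 2031-09-19.
The date termination becomes effective: 2031-09-19 + 5 days = 2031-09-24. 2031-09-24 is a Wednesday, so no roll-forward applies.

2031-09-24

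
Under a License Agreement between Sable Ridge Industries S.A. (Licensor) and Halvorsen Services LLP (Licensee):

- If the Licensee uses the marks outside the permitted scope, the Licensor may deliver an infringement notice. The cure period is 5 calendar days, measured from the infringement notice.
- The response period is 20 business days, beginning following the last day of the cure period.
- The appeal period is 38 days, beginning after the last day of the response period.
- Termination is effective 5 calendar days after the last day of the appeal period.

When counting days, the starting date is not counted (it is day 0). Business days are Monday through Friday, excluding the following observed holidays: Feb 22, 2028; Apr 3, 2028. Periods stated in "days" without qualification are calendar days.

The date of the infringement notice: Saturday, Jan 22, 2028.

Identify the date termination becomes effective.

Adding 5 calendar days to Jan 22, 2028 gives Jan 27, 2028, which is the last day of the cure period.
The last day of the response period: 20 business days after Thursday, Jan 27, 2028, skipping weekends and the listed holiday on Feb 22 — Jan 28, Jan 31, Feb 1, Feb 2, …, Feb 23, Feb 24, Feb 25 — lands on Friday, Feb 25, 2028.
The last day of the appeal period: 38 calendar days after Feb 25, 2028 is Apr 3, 2028.
Adding 5 calendar days to Apr 3, 2028 gives Apr 8, 2028, which is the date termination becomes effective.

Apr 8, 2028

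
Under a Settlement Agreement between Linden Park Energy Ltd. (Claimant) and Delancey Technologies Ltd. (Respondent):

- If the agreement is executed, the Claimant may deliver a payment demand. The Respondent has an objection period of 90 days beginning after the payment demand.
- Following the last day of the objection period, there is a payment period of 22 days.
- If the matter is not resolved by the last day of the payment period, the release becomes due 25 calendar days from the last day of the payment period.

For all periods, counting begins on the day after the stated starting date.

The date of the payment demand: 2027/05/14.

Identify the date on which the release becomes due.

The last day of the objection period: 90 calendar days after 2027/05/14 is 2027/08/12.
The last day of the payment period: 2027/08/12 + 22 days = 2027/09/03.
The date on which the release becomes due: 25 calendar days after 2027/09/03 is 2027/09/28.

2027/09/28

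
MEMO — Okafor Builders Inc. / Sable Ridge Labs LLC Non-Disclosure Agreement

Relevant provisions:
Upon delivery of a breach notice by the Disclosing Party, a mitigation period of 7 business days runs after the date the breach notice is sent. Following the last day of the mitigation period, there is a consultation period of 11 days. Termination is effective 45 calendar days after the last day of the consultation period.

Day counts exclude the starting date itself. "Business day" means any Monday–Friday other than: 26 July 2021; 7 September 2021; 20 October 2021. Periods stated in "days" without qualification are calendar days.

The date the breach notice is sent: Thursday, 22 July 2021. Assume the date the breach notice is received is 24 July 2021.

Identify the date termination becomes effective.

28 September 2021

The last day of the mitigation period: 7 business days after Thursday, 22 July 2021, skipping weekends and the listed holiday on Jul 26 — Jul 23, Jul 27, Jul 28, Jul 29, Jul 30, Aug 2, Aug 3 — lands on Tuesday, 3 August 2021.
The last day of the consultation period: 3 August 2021 + 11 days = 14 August 2021.
Adding 45 calendar days to 14 August 2021 gives 28 September 2021, which is the date termination becomes effective.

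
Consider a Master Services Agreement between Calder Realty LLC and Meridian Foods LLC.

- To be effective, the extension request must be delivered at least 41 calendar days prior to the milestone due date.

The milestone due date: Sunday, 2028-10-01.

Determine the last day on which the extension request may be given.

2028-08-21

2028-10-01 minus 41 days is 2028-08-21.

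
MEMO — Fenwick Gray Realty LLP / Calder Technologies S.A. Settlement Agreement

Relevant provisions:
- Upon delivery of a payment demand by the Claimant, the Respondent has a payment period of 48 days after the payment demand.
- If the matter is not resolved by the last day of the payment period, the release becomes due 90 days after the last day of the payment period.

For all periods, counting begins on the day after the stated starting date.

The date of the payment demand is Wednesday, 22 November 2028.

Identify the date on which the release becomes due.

9 April 2029

Adding 48 calendar days to 22 November 2028 gives 9 January 2029, which is the last day of the payment period.
Adding 90 calendar days to 9 January 2029 gives 9 April 2029, which is the date on which the release becomes due.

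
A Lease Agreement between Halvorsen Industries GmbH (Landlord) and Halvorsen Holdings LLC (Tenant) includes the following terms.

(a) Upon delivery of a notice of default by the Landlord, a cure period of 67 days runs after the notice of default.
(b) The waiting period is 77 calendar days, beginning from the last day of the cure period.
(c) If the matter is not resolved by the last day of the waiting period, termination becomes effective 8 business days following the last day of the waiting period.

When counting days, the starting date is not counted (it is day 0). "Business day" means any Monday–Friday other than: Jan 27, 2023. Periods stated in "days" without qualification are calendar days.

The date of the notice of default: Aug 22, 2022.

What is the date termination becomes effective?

Jan 25, 2023

The last day of the cure period: Aug 22, 2022 + 67 days = Oct 28, 2022.
Adding 77 calendar days to Oct 28, 2022 gives Jan 13, 2023, which is the last day of the waiting period.
The date termination becomes effective: counting 8 business days from Friday, Jan 13, 2023 (Jan 16, Jan 17, Jan 18, Jan 19, Jan 20, Jan 23, Jan 24, Jan 25, skipping weekends) reaches Wednesday, Jan 25, 2023.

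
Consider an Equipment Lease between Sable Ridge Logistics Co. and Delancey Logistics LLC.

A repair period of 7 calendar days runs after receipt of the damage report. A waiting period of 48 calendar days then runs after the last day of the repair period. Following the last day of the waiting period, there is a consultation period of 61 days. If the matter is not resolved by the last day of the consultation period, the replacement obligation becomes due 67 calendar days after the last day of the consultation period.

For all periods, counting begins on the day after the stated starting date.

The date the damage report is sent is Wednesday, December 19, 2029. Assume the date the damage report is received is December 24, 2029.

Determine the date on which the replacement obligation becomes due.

The last day of the repair period: December 24, 2029 + 7 days = December 31, 2029.
The last day of the waiting period: 48 calendar days after December 31, 2029 is February 17, 2030.
Adding 61 calendar days to February 17, 2030 gives April 19, 2030, which is the last day of the consultation period.
The date on which the replacement obligation becomes due: 67 calendar days after April 19, 2030 is June 25, 2030.

June 25, 2030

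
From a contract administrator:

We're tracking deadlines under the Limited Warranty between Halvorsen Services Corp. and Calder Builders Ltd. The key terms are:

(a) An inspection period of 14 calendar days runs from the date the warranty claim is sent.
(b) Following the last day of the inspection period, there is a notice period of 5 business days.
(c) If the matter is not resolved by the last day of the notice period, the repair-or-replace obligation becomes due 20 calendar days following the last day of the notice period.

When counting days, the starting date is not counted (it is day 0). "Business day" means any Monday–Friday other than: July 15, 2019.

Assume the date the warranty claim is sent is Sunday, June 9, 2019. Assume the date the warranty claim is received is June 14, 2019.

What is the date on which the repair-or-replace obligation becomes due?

July 18, 2019

The last day of the inspection period: June 9, 2019 + 14 days = June 23, 2019.
From Sunday, June 23, 2019, 5 business days (Jun 24, Jun 25, Jun 26, Jun 27, Jun 28, skipping weekends) brings us to Friday, June 28, 2019, which is the last day of the notice period.
The date on which the repair-or-replace obligation becomes due: June 28, 2019 + 20 days = July 18, 2019.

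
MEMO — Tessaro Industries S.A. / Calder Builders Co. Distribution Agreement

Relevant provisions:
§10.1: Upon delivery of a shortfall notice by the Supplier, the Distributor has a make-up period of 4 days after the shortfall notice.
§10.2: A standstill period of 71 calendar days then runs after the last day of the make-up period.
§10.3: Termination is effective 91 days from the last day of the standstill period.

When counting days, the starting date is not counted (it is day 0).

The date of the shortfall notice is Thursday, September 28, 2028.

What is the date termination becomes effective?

The last day of the make-up period: 4 calendar days after September 28, 2028 is October 2, 2028.
The last day of the standstill period: October 2, 2028 + 71 days = December 12, 2028.
The date termination becomes effective: December 12, 2028 + 91 days = March 13, 2029.

March 13, 2029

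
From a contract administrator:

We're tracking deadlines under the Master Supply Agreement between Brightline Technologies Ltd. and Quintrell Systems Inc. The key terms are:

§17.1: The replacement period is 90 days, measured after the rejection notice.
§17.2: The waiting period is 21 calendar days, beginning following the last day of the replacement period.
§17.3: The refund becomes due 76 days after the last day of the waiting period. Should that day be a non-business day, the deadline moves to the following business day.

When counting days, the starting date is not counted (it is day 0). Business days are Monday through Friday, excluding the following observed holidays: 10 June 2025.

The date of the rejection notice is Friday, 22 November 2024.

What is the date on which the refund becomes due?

28 May 2025

Adding 90 calendar days to 22 November 2024 gives 20 February 2025, which is the last day of the replacement period.
Adding 21 calendar days to 20 February 2025 gives 13 March 2025, which is the last day of the waiting period.
The date on which the refund becomes due: 76 calendar days after 13 March 2025 is 28 May 2025. 28 May 2025 is a Wednesday and is not a listed holiday, so no roll-forward applies.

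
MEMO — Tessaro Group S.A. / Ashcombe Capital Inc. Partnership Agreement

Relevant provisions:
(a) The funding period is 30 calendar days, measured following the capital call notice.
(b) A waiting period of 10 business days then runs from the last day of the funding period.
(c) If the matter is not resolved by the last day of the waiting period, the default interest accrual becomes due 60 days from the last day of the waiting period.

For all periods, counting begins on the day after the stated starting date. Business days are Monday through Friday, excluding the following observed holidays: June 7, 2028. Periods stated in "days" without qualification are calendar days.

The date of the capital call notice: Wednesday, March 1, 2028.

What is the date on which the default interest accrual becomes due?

June 13, 2028

The last day of the funding period: March 1, 2028 + 30 days = March 31, 2028.
The last day of the waiting period: 10 business days after Friday, March 31, 2028, skipping weekends — Apr 3, Apr 4, Apr 5, Apr 6, Apr 7, Apr 10, Apr 11, Apr 12, Apr 13, Apr 14 — lands on Friday, April 14, 2028.
The date on which the default interest accrual becomes due: 60 calendar days after April 14, 2028 is June 13, 2028.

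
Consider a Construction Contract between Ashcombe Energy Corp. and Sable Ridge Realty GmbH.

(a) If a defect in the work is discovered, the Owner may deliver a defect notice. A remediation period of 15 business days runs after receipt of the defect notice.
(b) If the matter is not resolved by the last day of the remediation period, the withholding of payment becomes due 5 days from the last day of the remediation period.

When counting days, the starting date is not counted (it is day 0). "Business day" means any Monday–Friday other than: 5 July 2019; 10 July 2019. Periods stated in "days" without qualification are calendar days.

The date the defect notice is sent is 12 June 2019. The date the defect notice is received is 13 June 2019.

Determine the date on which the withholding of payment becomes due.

From Thursday, 13 June 2019, 15 business days (Jun 14, Jun 17, Jun 18, Jun 19, …, Jul 2, Jul 3, Jul 4, skipping weekends) brings us to Thursday, 4 July 2019, which is the last day of the remediation period.
Adding 5 calendar days to 4 July 2019 gives 9 July 2019, which is the date on which the withholding of payment becomes due.

9 July 2019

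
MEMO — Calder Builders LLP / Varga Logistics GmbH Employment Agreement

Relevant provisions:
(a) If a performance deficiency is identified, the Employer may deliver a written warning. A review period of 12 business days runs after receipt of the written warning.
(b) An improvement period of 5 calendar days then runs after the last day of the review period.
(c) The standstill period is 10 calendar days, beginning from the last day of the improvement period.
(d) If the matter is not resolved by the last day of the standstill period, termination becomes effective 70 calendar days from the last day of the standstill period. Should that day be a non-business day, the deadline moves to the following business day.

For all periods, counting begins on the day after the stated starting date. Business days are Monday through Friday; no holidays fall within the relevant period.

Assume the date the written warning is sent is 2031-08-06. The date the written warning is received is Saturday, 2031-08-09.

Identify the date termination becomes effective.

From Saturday, 2031-08-09, 12 business days (Aug 11, Aug 12, Aug 13, Aug 14, …, Aug 22, Aug 25, Aug 26, skipping weekends) brings us to Tuesday, 2031-08-26, which is the last day of the review period.
The last day of the improvement period: 2031-08-26 + 5 days = 2031-08-31.
The last day of the standstill period: 2031-08-31 + 10 days = 2031-09-10.
The date termination becomes effective: 70 calendar days after 2031-09-10 is 2031-11-19. 2031-11-19 is a Wednesday, so no roll-forward applies.

2031-11-19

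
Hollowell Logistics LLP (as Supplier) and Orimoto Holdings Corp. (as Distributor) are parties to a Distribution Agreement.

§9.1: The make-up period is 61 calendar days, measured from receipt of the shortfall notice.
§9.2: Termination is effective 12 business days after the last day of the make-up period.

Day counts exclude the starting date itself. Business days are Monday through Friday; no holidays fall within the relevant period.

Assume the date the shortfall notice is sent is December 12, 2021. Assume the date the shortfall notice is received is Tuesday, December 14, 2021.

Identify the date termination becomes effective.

The last day of the make-up period: 61 calendar days after December 14, 2021 is February 13, 2022.
The date termination becomes effective: 12 business days after Sunday, February 13, 2022, skipping weekends — Feb 14, Feb 15, Feb 16, Feb 17, …, Feb 25, Feb 28, Mar 1 — lands on Tuesday, March 1, 2022.

March 1, 2022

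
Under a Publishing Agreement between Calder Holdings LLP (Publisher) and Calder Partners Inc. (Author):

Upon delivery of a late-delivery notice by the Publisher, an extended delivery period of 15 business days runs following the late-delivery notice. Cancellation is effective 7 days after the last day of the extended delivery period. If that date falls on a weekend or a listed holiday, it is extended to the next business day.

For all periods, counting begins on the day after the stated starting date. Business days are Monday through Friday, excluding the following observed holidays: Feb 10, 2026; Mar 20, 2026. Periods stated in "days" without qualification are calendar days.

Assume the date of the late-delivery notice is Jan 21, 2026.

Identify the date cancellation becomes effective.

From Wednesday, Jan 21, 2026, 15 business days (Jan 22, Jan 23, Jan 26, Jan 27, …, Feb 9, Feb 11, Feb 12, skipping weekends and the listed holiday on Feb 10) brings us to Thursday, Feb 12, 2026, which is the last day of the extended delivery period.
The date cancellation becomes effective: Feb 12, 2026 + 7 days = Feb 19, 2026. Feb 19, 2026 is a Thursday and is not a listed holiday, so no roll-forward applies.

Feb 19, 2026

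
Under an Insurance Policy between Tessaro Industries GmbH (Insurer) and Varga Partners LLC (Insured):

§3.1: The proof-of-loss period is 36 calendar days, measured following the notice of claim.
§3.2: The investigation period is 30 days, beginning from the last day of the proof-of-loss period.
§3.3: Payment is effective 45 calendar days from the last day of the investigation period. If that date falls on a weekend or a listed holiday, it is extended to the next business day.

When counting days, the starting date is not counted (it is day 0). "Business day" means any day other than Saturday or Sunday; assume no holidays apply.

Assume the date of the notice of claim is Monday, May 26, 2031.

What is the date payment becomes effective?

Adding 36 calendar days to May 26, 2031 gives July 1, 2031, which is the last day of the proof-of-loss period.
Adding 30 calendar days to July 1, 2031 gives July 31, 2031, which is the last day of the investigation period.
The date payment becomes effective: July 31, 2031 + 45 days = September 14, 2031. That falls on a Sunday, so it rolls to the next business day, Monday, September 15, 2031.

September 15, 2031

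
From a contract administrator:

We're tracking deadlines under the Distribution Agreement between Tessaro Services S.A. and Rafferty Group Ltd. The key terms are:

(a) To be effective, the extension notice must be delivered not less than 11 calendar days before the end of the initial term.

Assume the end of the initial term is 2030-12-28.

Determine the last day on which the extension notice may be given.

2030-12-17

2030-12-28 minus 11 days is 2030-12-17.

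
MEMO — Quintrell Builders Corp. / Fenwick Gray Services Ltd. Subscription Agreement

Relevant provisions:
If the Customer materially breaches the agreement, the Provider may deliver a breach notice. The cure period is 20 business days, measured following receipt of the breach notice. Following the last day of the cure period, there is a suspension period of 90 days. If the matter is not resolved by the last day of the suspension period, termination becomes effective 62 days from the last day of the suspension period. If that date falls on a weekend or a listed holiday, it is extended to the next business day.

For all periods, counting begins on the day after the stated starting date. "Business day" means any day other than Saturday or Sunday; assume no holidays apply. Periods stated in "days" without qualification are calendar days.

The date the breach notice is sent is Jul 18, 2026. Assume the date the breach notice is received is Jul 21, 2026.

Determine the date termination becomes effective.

The last day of the cure period: counting 20 business days from Tuesday, Jul 21, 2026 (Jul 22, Jul 23, Jul 24, Jul 27, …, Aug 14, Aug 17, Aug 18, skipping weekends) reaches Tuesday, Aug 18, 2026.
The last day of the suspension period: Aug 18, 2026 + 90 days = Nov 16, 2026.
The date termination becomes effective: 62 calendar days after Nov 16, 2026 is Jan 17, 2027. That falls on a Sunday, so it rolls to the next business day, Monday, Jan 18, 2027.

Jan 18, 2027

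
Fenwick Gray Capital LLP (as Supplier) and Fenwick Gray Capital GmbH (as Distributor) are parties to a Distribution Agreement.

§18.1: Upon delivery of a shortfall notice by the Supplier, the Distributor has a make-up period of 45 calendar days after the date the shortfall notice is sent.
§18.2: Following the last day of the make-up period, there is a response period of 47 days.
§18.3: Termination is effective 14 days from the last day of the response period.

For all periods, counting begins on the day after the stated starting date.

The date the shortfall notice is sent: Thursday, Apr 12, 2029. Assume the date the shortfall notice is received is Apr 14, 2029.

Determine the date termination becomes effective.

The last day of the make-up period: 45 calendar days after Apr 12, 2029 is May 27, 2029.
Adding 47 calendar days to May 27, 2029 gives Jul 13, 2029, which is the last day of the response period.
The date termination becomes effective: Jul 13, 2029 + 14 days = Jul 27, 2029.

Jul 27, 2029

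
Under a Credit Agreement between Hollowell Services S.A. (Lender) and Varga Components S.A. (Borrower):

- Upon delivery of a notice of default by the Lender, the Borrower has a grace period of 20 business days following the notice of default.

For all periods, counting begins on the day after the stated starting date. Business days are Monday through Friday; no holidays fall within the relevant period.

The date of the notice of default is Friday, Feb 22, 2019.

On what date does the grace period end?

From Friday, Feb 22, 2019, 20 business days (Feb 25, Feb 26, Feb 27, Feb 28, …, Mar 20, Mar 21, Mar 22, skipping weekends) brings us to Friday, Mar 22, 2019, which is the last day of the grace period.

Mar 22, 2019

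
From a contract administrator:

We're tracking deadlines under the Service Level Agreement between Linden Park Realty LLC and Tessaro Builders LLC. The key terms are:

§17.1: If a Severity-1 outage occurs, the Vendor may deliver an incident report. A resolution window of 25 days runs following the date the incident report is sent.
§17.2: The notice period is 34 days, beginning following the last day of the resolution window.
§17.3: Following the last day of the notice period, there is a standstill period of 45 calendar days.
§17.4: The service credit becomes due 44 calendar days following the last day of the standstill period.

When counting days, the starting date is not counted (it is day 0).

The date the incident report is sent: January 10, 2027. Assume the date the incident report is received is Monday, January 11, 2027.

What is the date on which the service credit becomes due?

The last day of the resolution window: 25 calendar days after January 10, 2027 is February 4, 2027.
Adding 34 calendar days to February 4, 2027 gives March 10, 2027, which is the last day of the notice period.
Adding 45 calendar days to March 10, 2027 gives April 24, 2027, which is the last day of the standstill period.
The date on which the service credit becomes due: 44 calendar days after April 24, 2027 is June 7, 2027.

June 7, 2027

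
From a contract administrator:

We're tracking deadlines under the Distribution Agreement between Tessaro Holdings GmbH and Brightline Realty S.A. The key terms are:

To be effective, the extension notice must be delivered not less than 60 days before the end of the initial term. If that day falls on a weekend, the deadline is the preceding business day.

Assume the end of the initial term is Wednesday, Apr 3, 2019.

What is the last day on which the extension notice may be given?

Counting back 60 calendar days from Apr 3, 2019 gives Feb 2, 2019. That is a Saturday, so the deadline moves back to Friday, Feb 1, 2019.

Feb 1, 2019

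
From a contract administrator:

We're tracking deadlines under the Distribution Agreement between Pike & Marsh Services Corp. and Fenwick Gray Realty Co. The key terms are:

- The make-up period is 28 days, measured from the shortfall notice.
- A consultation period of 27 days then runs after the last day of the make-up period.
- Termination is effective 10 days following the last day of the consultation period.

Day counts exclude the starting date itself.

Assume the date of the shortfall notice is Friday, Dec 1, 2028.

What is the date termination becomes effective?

Feb 4, 2029

Adding 28 calendar days to Dec 1, 2028 gives Dec 29, 2028, which is the last day of the make-up period.
The last day of the consultation period: Dec 29, 2028 + 27 days = Jan 25, 2029.
The date termination becomes effective: Jan 25, 2029 + 10 days = Feb 4, 2029.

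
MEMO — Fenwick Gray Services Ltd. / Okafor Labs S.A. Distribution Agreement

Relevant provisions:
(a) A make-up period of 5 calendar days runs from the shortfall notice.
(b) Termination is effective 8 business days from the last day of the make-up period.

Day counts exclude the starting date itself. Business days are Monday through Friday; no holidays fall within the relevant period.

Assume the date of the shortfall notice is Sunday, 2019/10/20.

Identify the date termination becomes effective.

2019/11/06

Adding 5 calendar days to 2019/10/20 gives 2019/10/25, which is the last day of the make-up period.
The date termination becomes effective: counting 8 business days from Friday, 2019/10/25 (Oct 28, Oct 29, Oct 30, Oct 31, Nov 1, Nov 4, Nov 5, Nov 6, skipping weekends) reaches Wednesday, 2019/11/06.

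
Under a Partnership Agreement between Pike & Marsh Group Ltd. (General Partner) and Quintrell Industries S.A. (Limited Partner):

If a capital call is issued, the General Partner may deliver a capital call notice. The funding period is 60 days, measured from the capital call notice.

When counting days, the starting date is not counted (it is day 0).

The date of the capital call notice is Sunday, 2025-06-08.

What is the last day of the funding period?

2025-08-07

Adding 60 calendar days to 2025-06-08 gives 2025-08-07, which is the last day of the funding period.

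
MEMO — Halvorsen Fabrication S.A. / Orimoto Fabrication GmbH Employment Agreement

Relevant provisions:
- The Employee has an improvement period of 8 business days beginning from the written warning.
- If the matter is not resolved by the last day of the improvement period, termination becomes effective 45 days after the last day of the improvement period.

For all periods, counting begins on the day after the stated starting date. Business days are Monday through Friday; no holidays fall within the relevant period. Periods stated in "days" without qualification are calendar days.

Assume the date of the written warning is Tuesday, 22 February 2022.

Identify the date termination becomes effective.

The last day of the improvement period: 8 business days after Tuesday, 22 February 2022, skipping weekends — Feb 23, Feb 24, Feb 25, Feb 28, Mar 1, Mar 2, Mar 3, Mar 4 — lands on Friday, 4 March 2022.
The date termination becomes effective: 4 March 2022 + 45 days = 18 April 2022.

18 April 2022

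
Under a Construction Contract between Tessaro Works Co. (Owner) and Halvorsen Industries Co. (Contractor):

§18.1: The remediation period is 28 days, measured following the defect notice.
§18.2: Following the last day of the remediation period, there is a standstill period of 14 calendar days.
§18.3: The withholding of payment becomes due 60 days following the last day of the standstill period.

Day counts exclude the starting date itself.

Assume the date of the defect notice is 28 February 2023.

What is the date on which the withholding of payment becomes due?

The last day of the remediation period: 28 February 2023 + 28 days = 28 March 2023.
Adding 14 calendar days to 28 March 2023 gives 11 April 2023, which is the last day of the standstill period.
The date on which the withholding of payment becomes due: 11 April 2023 + 60 days = 10 June 2023.

10 June 2023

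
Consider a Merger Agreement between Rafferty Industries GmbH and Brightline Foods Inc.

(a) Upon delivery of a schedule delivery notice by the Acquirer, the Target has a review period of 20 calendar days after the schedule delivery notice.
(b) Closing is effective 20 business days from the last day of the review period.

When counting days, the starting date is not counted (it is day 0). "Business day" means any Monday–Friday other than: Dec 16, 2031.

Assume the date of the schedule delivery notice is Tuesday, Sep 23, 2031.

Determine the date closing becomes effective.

The last day of the review period: Sep 23, 2031 + 20 days = Oct 13, 2031.
From Monday, Oct 13, 2031, 20 business days (Oct 14, Oct 15, Oct 16, Oct 17, …, Nov 6, Nov 7, Nov 10, skipping weekends) brings us to Monday, Nov 10, 2031, which is the date closing becomes effective.

Nov 10, 2031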